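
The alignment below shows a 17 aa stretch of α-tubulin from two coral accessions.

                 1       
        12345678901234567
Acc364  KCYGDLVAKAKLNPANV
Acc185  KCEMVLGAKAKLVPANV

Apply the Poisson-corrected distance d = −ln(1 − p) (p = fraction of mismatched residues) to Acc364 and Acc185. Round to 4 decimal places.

0.3483

Differing sites — 3:Y/E; 4:G/M; 5:D/V; 7:V/G; 13:N/V.
p = 5/17 = 0.294118.
d = −ln(1 − 0.294118) = −ln(0.705882) = 0.3483.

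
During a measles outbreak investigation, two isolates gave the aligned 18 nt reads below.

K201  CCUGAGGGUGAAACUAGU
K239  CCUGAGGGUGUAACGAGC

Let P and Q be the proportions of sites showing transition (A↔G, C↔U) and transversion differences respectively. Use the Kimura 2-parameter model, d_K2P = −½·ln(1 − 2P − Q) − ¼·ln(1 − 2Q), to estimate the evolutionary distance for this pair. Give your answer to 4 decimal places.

Mismatches occur at site 11 (A↔U, transversion), site 15 (U↔G, transversion), site 18 (U↔C, transition).
Of the 3 differences, 1 transition and 2 transversions over 18 sites: P = 1/18 = 0.055556, Q = 2/18 = 0.111111.
d = −0.5·ln(0.777777) − 0.25·ln(0.777778) = −0.5·(-0.251315) − 0.25·(-0.251314) = 0.1885.

0.1885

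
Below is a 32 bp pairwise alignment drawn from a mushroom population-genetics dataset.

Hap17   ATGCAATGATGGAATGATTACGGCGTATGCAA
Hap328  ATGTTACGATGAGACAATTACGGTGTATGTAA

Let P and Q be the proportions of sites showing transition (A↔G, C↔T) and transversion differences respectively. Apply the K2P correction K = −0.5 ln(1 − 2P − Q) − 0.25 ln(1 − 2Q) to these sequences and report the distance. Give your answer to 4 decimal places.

Mismatches occur at site 4 (C↔T, transition), site 5 (A↔T, transversion), site 7 (T↔C, transition), site 12 (G↔A, transition), site 13 (A↔G, transition), site 15 (T↔C, transition), site 16 (G↔A, transition), site 24 (C↔T, transition), site 30 (C↔T, transition).
Of the 9 differences, 8 transitions and 1 transversion over 32 sites: P = 8/32 = 0.250000, Q = 1/32 = 0.031250.
d = −0.5·ln(0.468750) − 0.25·ln(0.937500) = −0.5·(-0.757686) − 0.25·(-0.064539) = 0.3950.

0.3950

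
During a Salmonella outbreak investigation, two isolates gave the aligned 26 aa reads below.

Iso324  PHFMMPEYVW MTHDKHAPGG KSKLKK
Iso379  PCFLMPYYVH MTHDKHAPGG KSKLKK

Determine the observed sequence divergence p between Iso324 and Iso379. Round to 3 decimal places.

0.154

The sequences differ at positions 2 (H/C), 4 (M/L), 7 (E/Y), 10 (W/H).
There are 4 differences over 26 sites, so p = 4/26 = 0.154.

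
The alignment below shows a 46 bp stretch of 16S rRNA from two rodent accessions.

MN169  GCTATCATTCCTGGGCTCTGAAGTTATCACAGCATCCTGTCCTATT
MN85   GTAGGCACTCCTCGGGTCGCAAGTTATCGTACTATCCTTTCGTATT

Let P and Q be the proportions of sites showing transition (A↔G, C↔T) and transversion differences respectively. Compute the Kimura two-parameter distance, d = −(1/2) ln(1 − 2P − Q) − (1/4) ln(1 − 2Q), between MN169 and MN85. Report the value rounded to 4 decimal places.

Differing sites — 2:C/T (Ti); 3:T/A (Tv); 4:A/G (Ti); 5:T/G (Tv); 8:T/C (Ti); 13:G/C (Tv); 16:C/G (Tv); 19:T/G (Tv); 20:G/C (Tv); 29:A/G (Ti); 30:C/T (Ti); 32:G/C (Tv); 33:C/T (Ti); 39:G/T (Tv); 42:C/G (Tv).
Of the 15 differences, 6 transitions and 9 transversions over 46 sites: P = 6/46 = 0.130435, Q = 9/46 = 0.195652.
d = −0.5·ln(0.543478) − 0.25·ln(0.608696) = −0.5·(-0.609766) − 0.25·(-0.496436) = 0.4290.

0.4290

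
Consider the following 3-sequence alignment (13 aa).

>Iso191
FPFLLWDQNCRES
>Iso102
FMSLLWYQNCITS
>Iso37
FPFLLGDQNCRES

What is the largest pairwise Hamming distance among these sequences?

6

Pairwise Hamming distances:
  Iso191 vs Iso102: 5
  Iso191 vs Iso37: 1
  Iso102 vs Iso37: 6
The largest is 6, between Iso102 and Iso37.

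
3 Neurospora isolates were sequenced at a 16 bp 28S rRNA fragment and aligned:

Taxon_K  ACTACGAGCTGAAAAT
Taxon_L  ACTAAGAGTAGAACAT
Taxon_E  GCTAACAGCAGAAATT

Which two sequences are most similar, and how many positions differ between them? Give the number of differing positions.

Pairwise Hamming distances:
  Taxon_K vs Taxon_L: 4
  Taxon_K vs Taxon_E: 5
  Taxon_L vs Taxon_E: 5
The smallest is 4, between Taxon_K and Taxon_L.

4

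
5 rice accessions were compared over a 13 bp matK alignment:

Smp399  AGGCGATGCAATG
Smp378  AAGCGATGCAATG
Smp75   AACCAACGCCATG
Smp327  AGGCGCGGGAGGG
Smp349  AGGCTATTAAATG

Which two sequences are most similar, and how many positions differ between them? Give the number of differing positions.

Pairwise Hamming distances:
  Smp399 vs Smp378: 1
  Smp399 vs Smp75: 5
  Smp399 vs Smp327: 5
  Smp399 vs Smp349: 3
  Smp378 vs Smp75: 4
  Smp378 vs Smp327: 6
  Smp378 vs Smp349: 4
  Smp75 vs Smp327: 9
  Smp75 vs Smp349: 7
  Smp327 vs Smp349: 7
The smallest is 1, between Smp399 and Smp378.

1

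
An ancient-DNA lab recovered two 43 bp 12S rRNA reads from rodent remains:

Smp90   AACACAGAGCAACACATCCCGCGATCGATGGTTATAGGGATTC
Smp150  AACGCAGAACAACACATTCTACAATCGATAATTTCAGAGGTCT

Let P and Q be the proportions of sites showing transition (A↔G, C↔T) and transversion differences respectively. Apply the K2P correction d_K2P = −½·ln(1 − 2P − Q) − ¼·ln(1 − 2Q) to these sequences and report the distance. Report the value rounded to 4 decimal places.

0.5062

Mismatches occur at site 4 (A/G, transition), site 9 (G/A, transition), site 18 (C/T, transition), site 20 (C/T, transition), site 21 (G/A, transition), site 23 (G/A, transition), site 30 (G/A, transition), site 31 (G/A, transition), site 34 (A/T, transversion), site 35 (T/C, transition), site 38 (G/A, transition), site 40 (A/G, transition), site 42 (T/C, transition), site 43 (C/T, transition).
Of the 14 differences, 13 transitions and 1 transversion over 43 sites: P = 13/43 = 0.302326, Q = 1/43 = 0.023256.
d = −0.5·ln(0.372092) − 0.25·ln(0.953488) = −0.5·(-0.988614) − 0.25·(-0.047628) = 0.5062.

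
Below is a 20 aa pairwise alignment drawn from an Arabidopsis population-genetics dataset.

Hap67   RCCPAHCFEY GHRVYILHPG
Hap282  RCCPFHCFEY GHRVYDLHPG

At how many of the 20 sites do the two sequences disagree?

The sequences differ at positions 5 (A/F), 16 (I/D).
That gives 2 mismatches out of 20 aligned sites, so the Hamming distance is 2.

2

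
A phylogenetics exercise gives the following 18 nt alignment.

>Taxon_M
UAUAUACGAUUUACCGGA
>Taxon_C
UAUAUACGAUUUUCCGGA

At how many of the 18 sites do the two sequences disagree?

1

The sequences differ at position 13 (A/U).
That gives 1 mismatch out of 18 aligned sites, so the Hamming distance is 1.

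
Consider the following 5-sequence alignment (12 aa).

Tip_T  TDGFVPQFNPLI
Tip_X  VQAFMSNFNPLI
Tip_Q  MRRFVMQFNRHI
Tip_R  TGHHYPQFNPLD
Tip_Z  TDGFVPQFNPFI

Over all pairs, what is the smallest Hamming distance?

Pairwise Hamming distances:
  Tip_T vs Tip_X: 6
  Tip_T vs Tip_Q: 6
  Tip_T vs Tip_R: 5
  Tip_T vs Tip_Z: 1
  Tip_X vs Tip_Q: 8
  Tip_X vs Tip_R: 8
  Tip_X vs Tip_Z: 7
  Tip_Q vs Tip_R: 9
  Tip_Q vs Tip_Z: 6
  Tip_R vs Tip_Z: 6
The smallest is 1, between Tip_T and Tip_Z.

1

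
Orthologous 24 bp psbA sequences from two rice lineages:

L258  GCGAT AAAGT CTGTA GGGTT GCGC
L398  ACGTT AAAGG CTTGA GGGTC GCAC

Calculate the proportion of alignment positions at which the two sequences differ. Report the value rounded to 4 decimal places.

0.2917

The sequences differ at positions 1 (G/A), 4 (A/T), 10 (T/G), 13 (G/T), 14 (T/G), 20 (T/C), 23 (G/A).
There are 7 differences over 24 sites, so p = 7/24 = 0.2917.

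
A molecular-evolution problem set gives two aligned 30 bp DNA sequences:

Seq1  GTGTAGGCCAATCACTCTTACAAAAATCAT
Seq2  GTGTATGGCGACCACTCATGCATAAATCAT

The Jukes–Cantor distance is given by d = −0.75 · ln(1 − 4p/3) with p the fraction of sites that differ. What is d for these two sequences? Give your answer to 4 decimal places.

0.2795

Differing sites — 6:G/T; 8:C/G; 10:A/G; 12:T/C; 18:T/A; 20:A/G; 23:A/T.
p = 7/30 = 0.233333.
d = −0.75 · ln(1 − (4/3)·0.233333) = −0.75 · ln(0.688889) = −0.75 · (-0.372675) = 0.2795.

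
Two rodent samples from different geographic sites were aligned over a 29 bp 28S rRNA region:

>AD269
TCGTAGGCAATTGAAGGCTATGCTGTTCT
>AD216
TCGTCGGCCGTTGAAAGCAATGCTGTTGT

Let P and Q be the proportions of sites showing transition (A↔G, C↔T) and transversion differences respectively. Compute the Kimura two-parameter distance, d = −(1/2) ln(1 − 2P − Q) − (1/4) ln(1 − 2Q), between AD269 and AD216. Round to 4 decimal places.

The sequences differ at positions 5 (A/C, transversion), 9 (A/C, transversion), 10 (A/G, transition), 16 (G/A, transition), 19 (T/A, transversion), 28 (C/G, transversion).
Of the 6 differences, 2 transitions and 4 transversions over 29 sites: P = 2/29 = 0.068966, Q = 4/29 = 0.137931.
d = −0.5·ln(0.724137) − 0.25·ln(0.724138) = −0.5·(-0.322775) − 0.25·(-0.322773) = 0.2421.

0.2421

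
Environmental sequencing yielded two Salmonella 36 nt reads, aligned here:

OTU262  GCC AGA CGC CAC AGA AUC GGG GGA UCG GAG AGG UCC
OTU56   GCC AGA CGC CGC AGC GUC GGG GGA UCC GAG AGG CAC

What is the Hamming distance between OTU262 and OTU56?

Differing sites — 11:A/G; 15:A/C; 16:A/G; 27:G/C; 34:U/C; 35:C/A.
That gives 6 mismatches out of 36 aligned sites, so the Hamming distance is 6.

6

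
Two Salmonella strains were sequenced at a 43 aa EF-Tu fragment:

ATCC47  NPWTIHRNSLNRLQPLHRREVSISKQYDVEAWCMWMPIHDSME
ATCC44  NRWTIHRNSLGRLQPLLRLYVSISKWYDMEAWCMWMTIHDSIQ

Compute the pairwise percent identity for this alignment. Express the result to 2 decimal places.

The sequences differ at positions 2 (P/R), 11 (N/G), 17 (H/L), 19 (R/L), 20 (E/Y), 26 (Q/W), 29 (V/M), 37 (P/T), 42 (M/I), 43 (E/Q).
33 of the 43 sites match, so the percent identity is 33/43 × 100 = 76.74%.

76.74%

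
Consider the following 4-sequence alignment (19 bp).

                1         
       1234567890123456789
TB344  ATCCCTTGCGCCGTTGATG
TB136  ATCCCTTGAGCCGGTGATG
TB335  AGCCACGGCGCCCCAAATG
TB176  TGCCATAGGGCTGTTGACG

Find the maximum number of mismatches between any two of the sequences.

Pairwise Hamming distances:
  TB344 vs TB136: 2
  TB344 vs TB335: 8
  TB344 vs TB176: 7
  TB136 vs TB335: 9
  TB136 vs TB176: 8
  TB335 vs TB176: 10
The largest is 10, between TB335 and TB176.

10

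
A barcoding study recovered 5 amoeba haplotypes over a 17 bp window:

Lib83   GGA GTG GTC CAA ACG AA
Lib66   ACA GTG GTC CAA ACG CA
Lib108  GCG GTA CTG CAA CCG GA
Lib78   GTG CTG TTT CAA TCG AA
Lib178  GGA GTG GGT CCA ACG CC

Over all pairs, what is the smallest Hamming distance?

3

Pairwise Hamming distances:
  Lib83 vs Lib66: 3
  Lib83 vs Lib108: 7
  Lib83 vs Lib78: 6
  Lib83 vs Lib178: 5
  Lib66 vs Lib108: 7
  Lib66 vs Lib78: 8
  Lib66 vs Lib178: 6
  Lib108 vs Lib78: 7
  Lib108 vs Lib178: 10
  Lib78 vs Lib178: 9
The smallest is 3, between Lib83 and Lib66.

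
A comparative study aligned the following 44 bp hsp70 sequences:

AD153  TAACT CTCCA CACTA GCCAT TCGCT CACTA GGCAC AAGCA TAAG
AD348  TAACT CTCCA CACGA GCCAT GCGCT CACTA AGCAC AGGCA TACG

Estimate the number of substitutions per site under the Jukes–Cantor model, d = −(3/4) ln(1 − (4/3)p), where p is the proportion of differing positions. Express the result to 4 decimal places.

0.1232

Mismatches occur at site 14 (T→G), site 21 (T→G), site 31 (G→A), site 37 (A→G), site 43 (A→C).
p = 5/44 = 0.113636.
d = −0.75 · ln(1 − (4/3)·0.113636) = −0.75 · ln(0.848485) = −0.75 · (-0.164303) = 0.1232.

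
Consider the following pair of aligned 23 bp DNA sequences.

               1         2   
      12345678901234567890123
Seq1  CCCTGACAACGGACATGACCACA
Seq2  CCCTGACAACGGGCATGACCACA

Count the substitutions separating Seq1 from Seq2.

1

Differing sites — 13:A/G.
That gives 1 mismatch out of 23 aligned sites, so the Hamming distance is 1.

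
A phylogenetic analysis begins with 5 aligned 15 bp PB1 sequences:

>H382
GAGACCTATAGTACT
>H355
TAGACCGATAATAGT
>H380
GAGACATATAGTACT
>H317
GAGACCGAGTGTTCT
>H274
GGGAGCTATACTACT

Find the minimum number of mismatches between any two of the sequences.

1

Pairwise Hamming distances:
  H382 vs H355: 4
  H382 vs H380: 1
  H382 vs H317: 4
  H382 vs H274: 3
  H355 vs H380: 5
  H355 vs H317: 6
  H355 vs H274: 6
  H380 vs H317: 5
  H380 vs H274: 4
  H317 vs H274: 7
The smallest is 1, between H382 and H380.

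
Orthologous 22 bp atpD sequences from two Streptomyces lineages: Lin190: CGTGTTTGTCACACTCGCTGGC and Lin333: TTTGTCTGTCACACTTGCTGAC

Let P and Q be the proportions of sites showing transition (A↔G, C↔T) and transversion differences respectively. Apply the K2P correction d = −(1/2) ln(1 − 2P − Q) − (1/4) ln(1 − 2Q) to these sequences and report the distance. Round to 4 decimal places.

0.2869

Mismatches occur at site 1 (C/T, transition), site 2 (G/T, transversion), site 6 (T/C, transition), site 16 (C/T, transition), site 21 (G/A, transition).
Of the 5 differences, 4 transitions and 1 transversion over 22 sites: P = 4/22 = 0.181818, Q = 1/22 = 0.045455.
d = −0.5·ln(0.590909) − 0.25·ln(0.909090) = −0.5·(-0.526093) − 0.25·(-0.095311) = 0.2869.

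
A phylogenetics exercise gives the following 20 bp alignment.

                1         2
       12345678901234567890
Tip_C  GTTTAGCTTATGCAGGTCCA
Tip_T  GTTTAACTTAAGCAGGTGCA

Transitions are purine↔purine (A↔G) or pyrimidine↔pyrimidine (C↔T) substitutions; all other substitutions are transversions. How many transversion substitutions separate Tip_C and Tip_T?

2

Differing sites — 6:G/A (Ti); 11:T/A (Tv); 18:C/G (Tv).
Of the 3 differences, 1 transition and 2 transversions, so the answer is 2.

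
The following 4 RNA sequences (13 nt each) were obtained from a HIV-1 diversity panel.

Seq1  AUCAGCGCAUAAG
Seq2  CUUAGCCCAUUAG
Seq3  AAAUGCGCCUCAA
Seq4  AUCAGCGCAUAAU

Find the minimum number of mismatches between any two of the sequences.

1

Pairwise Hamming distances:
  Seq1 vs Seq2: 4
  Seq1 vs Seq3: 6
  Seq1 vs Seq4: 1
  Seq2 vs Seq3: 8
  Seq2 vs Seq4: 5
  Seq3 vs Seq4: 6
The smallest is 1, between Seq1 and Seq4.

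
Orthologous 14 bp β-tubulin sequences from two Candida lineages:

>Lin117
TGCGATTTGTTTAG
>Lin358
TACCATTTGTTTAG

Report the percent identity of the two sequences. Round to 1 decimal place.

The sequences differ at positions 2 (G/A), 4 (G/C).
12 of the 14 sites match, so the percent identity is 12/14 × 100 = 85.7%.

85.7%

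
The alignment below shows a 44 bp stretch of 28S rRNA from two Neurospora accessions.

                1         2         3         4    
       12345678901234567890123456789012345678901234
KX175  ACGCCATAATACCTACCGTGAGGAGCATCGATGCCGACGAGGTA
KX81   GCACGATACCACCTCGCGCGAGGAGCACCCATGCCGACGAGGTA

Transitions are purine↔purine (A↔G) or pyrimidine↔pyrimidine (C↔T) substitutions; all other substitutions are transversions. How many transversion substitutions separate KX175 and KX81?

5

Mismatches occur at site 1 (A↔G, transition), site 3 (G↔A, transition), site 5 (C↔G, transversion), site 9 (A↔C, transversion), site 10 (T↔C, transition), site 15 (A↔C, transversion), site 16 (C↔G, transversion), site 19 (T↔C, transition), site 28 (T↔C, transition), site 30 (G↔C, transversion).
Of the 10 differences, 5 transitions and 5 transversions, so the answer is 5.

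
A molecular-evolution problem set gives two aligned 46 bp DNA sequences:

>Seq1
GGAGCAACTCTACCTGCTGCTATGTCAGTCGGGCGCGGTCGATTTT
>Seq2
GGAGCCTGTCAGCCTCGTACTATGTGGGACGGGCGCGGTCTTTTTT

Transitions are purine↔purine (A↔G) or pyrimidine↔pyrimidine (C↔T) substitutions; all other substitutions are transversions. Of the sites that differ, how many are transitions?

The sequences differ at positions 6 (A/C, transversion), 7 (A/T, transversion), 8 (C/G, transversion), 11 (T/A, transversion), 12 (A/G, transition), 16 (G/C, transversion), 17 (C/G, transversion), 19 (G/A, transition), 26 (C/G, transversion), 27 (A/G, transition), 29 (T/A, transversion), 41 (G/T, transversion), 42 (A/T, transversion).
Of the 13 differences, 3 transitions and 10 transversions, so the answer is 3.

3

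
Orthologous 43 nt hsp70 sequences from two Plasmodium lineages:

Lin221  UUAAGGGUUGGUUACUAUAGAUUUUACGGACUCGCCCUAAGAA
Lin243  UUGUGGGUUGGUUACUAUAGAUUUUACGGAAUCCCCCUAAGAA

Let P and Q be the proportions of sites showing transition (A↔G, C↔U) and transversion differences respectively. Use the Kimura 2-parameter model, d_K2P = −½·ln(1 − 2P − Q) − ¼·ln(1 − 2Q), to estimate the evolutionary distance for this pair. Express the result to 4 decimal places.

0.0994

Differing sites — 3:A/G (Ti); 4:A/U (Tv); 31:C/A (Tv); 34:G/C (Tv).
Of the 4 differences, 1 transition and 3 transversions over 43 sites: P = 1/43 = 0.023256, Q = 3/43 = 0.069767.
d = −0.5·ln(0.883721) − 0.25·ln(0.860466) = −0.5·(-0.123614) − 0.25·(-0.150281) = 0.0994.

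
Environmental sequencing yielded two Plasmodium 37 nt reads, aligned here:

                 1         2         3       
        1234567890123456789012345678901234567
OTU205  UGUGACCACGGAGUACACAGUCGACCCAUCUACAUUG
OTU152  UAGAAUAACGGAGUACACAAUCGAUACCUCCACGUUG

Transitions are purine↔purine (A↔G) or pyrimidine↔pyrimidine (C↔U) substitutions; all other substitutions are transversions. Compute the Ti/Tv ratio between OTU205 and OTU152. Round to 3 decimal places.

Mismatches occur at site 2 (G/A, transition), site 3 (U/G, transversion), site 4 (G/A, transition), site 6 (C/U, transition), site 7 (C/A, transversion), site 20 (G/A, transition), site 25 (C/U, transition), site 26 (C/A, transversion), site 28 (A/C, transversion), site 31 (U/C, transition), site 34 (A/G, transition).
Of the 11 differences, 7 transitions and 4 transversions, so Ti/Tv = 7/4 = 1.750.

1.750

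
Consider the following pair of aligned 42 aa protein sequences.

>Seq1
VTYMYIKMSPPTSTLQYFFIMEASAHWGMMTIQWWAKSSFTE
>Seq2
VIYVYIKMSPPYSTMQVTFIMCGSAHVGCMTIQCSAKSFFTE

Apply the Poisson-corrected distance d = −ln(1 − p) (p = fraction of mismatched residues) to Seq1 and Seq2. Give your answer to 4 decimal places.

The sequences differ at positions 2 (T/I), 4 (M/V), 12 (T/Y), 15 (L/M), 17 (Y/V), 18 (F/T), 22 (E/C), 23 (A/G), 27 (W/V), 29 (M/C), 34 (W/C), 35 (W/S), 39 (S/F).
p = 13/42 = 0.309524.
d = −ln(1 − 0.309524) = −ln(0.690476) = 0.3704.

0.3704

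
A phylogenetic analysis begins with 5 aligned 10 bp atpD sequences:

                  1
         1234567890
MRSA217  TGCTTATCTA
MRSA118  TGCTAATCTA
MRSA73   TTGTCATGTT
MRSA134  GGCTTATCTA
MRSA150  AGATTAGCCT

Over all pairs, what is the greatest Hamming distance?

Pairwise Hamming distances:
  MRSA217 vs MRSA118: 1
  MRSA217 vs MRSA73: 5
  MRSA217 vs MRSA134: 1
  MRSA217 vs MRSA150: 5
  MRSA118 vs MRSA73: 5
  MRSA118 vs MRSA134: 2
  MRSA118 vs MRSA150: 6
  MRSA73 vs MRSA134: 6
  MRSA73 vs MRSA150: 7
  MRSA134 vs MRSA150: 5
The largest is 7, between MRSA73 and MRSA150.

7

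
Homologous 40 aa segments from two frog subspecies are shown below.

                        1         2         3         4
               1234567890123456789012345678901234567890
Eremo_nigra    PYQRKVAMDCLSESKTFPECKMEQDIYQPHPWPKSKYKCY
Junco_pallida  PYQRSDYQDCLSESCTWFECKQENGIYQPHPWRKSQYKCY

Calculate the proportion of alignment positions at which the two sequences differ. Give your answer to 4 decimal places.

0.3000

The sequences differ at positions 5 (K/S), 6 (V/D), 7 (A/Y), 8 (M/Q), 15 (K/C), 17 (F/W), 18 (P/F), 22 (M/Q), 24 (Q/N), 25 (D/G), 33 (P/R), 36 (K/Q).
There are 12 differences over 40 sites, so p = 12/40 = 0.3000.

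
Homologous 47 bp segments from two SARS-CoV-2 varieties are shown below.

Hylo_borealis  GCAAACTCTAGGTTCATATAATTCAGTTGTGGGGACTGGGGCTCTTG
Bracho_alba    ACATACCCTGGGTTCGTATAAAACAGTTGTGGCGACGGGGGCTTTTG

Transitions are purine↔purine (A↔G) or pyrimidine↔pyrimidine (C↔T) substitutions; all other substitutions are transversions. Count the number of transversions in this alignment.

5

The sequences differ at positions 1 (G/A, transition), 4 (A/T, transversion), 7 (T/C, transition), 10 (A/G, transition), 16 (A/G, transition), 22 (T/A, transversion), 23 (T/A, transversion), 33 (G/C, transversion), 37 (T/G, transversion), 44 (C/T, transition).
Of the 10 differences, 5 transitions and 5 transversions, so the answer is 5.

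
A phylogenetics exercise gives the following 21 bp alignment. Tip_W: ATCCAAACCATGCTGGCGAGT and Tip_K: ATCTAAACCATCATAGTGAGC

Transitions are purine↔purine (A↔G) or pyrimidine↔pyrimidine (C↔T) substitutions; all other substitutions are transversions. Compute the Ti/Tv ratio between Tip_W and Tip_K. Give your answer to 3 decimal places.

The sequences differ at positions 4 (C/T, transition), 12 (G/C, transversion), 13 (C/A, transversion), 15 (G/A, transition), 17 (C/T, transition), 21 (T/C, transition).
Of the 6 differences, 4 transitions and 2 transversions, so Ti/Tv = 4/2 = 2.000.

2.000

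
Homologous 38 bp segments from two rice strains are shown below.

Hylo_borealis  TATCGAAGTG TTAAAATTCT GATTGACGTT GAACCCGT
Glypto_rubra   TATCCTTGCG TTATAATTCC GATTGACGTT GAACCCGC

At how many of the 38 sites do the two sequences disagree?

Differing sites — 5:G/C; 6:A/T; 7:A/T; 9:T/C; 14:A/T; 20:T/C; 38:T/C.
That gives 7 mismatches out of 38 aligned sites, so the Hamming distance is 7.

7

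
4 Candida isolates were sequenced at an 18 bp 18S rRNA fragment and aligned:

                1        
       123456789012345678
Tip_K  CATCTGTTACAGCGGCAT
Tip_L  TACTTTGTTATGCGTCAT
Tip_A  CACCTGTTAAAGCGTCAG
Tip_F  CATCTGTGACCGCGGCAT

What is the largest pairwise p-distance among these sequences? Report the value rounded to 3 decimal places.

0.556

Pairwise Hamming distances:
  Tip_K vs Tip_L: 9
  Tip_K vs Tip_A: 4
  Tip_K vs Tip_F: 2
  Tip_L vs Tip_A: 7
  Tip_L vs Tip_F: 10
  Tip_A vs Tip_F: 6
The largest is 10 mismatches, between Tip_L and Tip_F; p = 10/18 = 0.556.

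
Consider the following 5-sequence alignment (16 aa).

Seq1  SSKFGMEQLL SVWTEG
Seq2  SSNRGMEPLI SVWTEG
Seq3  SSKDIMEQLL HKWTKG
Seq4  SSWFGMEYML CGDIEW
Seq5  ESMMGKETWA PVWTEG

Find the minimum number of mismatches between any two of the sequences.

4

Pairwise Hamming distances:
  Seq1 vs Seq2: 4
  Seq1 vs Seq3: 5
  Seq1 vs Seq4: 8
  Seq1 vs Seq5: 8
  Seq2 vs Seq3: 8
  Seq2 vs Seq4: 10
  Seq2 vs Seq5: 8
  Seq3 vs Seq4: 11
  Seq3 vs Seq5: 11
  Seq4 vs Seq5: 12
The smallest is 4, between Seq1 and Seq2.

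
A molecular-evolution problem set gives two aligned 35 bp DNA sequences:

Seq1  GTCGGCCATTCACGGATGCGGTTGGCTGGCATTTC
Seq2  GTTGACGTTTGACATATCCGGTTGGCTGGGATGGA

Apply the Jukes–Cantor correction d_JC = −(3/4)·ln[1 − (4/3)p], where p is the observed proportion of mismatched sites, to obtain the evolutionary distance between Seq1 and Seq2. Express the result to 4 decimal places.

Mismatches occur at site 3 (C/T), site 5 (G/A), site 7 (C/G), site 8 (A/T), site 11 (C/G), site 14 (G/A), site 15 (G/T), site 18 (G/C), site 30 (C/G), site 33 (T/G), site 34 (T/G), site 35 (C/A).
p = 12/35 = 0.342857.
d = −0.75 · ln(1 − (4/3)·0.342857) = −0.75 · ln(0.542857) = −0.75 · (-0.610909) = 0.4582.

0.4582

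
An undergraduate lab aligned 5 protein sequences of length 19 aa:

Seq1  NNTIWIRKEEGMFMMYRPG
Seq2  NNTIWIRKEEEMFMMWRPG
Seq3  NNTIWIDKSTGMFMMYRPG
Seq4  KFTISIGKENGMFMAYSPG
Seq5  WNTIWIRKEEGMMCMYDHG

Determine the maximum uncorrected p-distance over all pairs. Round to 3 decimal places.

0.526

Pairwise Hamming distances:
  Seq1 vs Seq2: 2
  Seq1 vs Seq3: 3
  Seq1 vs Seq4: 7
  Seq1 vs Seq5: 5
  Seq2 vs Seq3: 5
  Seq2 vs Seq4: 9
  Seq2 vs Seq5: 7
  Seq3 vs Seq4: 8
  Seq3 vs Seq5: 8
  Seq4 vs Seq5: 10
The largest is 10 mismatches, between Seq4 and Seq5; p = 10/19 = 0.526.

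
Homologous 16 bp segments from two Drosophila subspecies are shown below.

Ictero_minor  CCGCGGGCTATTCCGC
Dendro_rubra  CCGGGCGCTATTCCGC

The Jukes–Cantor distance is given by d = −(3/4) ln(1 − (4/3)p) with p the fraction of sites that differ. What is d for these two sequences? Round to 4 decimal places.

Mismatches occur at site 4 (C↔G), site 6 (G↔C).
p = 2/16 = 0.125000.
d = −0.75 · ln(1 − (4/3)·0.125000) = −0.75 · ln(0.833333) = −0.75 · (-0.182322) = 0.1367.

0.1367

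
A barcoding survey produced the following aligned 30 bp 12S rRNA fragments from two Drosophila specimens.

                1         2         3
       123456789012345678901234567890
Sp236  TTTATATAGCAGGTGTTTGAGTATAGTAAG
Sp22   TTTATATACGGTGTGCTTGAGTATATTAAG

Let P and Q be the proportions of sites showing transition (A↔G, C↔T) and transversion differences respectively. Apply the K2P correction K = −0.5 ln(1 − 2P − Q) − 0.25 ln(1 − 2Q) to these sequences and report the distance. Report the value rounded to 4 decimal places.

0.2326

Differing sites — 9:G/C (Tv); 10:C/G (Tv); 11:A/G (Ti); 12:G/T (Tv); 16:T/C (Ti); 26:G/T (Tv).
Of the 6 differences, 2 transitions and 4 transversions over 30 sites: P = 2/30 = 0.066667, Q = 4/30 = 0.133333.
d = −0.5·ln(0.733333) − 0.25·ln(0.733334) = −0.5·(-0.310155) − 0.25·(-0.310154) = 0.2326.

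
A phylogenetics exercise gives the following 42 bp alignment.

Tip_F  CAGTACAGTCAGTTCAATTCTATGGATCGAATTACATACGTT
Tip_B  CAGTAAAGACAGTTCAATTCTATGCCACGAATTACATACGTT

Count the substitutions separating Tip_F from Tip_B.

The sequences differ at positions 6 (C/A), 9 (T/A), 25 (G/C), 26 (A/C), 27 (T/A).
That gives 5 mismatches out of 42 aligned sites, so the Hamming distance is 5.

5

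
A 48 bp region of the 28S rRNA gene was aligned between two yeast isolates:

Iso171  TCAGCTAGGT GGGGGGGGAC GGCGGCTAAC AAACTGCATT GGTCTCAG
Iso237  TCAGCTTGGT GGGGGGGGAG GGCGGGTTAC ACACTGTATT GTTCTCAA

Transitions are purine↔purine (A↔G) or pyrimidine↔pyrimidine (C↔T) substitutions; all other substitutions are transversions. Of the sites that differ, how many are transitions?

2

Mismatches occur at site 7 (A→T, transversion), site 20 (C→G, transversion), site 26 (C→G, transversion), site 28 (A→T, transversion), site 32 (A→C, transversion), site 37 (C→T, transition), site 42 (G→T, transversion), site 48 (G→A, transition).
Of the 8 differences, 2 transitions and 6 transversions, so the answer is 2.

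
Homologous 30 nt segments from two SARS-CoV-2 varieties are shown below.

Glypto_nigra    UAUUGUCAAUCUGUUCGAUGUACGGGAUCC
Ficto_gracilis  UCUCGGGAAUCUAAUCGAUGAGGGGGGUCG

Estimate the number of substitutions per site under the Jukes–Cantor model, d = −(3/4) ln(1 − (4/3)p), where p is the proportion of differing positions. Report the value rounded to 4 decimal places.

Differing sites — 2:A/C; 4:U/C; 6:U/G; 7:C/G; 13:G/A; 14:U/A; 21:U/A; 22:A/G; 23:C/G; 27:A/G; 30:C/G.
p = 11/30 = 0.366667.
d = −0.75 · ln(1 − (4/3)·0.366667) = −0.75 · ln(0.511111) = −0.75 · (-0.671168) = 0.5034.

0.5034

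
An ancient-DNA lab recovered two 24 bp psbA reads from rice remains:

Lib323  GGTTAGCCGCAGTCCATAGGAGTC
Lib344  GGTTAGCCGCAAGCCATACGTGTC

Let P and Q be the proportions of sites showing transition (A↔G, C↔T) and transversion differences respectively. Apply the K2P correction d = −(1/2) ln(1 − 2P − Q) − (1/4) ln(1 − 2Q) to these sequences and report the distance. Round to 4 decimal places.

The sequences differ at positions 12 (G/A, transition), 13 (T/G, transversion), 19 (G/C, transversion), 21 (A/T, transversion).
Of the 4 differences, 1 transition and 3 transversions over 24 sites: P = 1/24 = 0.041667, Q = 3/24 = 0.125000.
d = −0.5·ln(0.791666) − 0.25·ln(0.750000) = −0.5·(-0.233616) − 0.25·(-0.287682) = 0.1887.

0.1887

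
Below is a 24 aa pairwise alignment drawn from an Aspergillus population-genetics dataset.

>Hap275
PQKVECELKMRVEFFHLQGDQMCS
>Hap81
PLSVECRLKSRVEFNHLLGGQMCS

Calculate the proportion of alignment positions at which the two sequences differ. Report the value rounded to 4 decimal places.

Differing sites — 2:Q/L; 3:K/S; 7:E/R; 10:M/S; 15:F/N; 18:Q/L; 20:D/G.
There are 7 differences over 24 sites, so p = 7/24 = 0.2917.

0.2917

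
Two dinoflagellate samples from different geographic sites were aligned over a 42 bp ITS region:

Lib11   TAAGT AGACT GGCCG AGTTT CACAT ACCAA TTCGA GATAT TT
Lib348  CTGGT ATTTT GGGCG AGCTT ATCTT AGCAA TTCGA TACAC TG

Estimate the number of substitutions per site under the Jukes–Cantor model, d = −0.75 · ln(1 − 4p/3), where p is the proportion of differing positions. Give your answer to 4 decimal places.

0.5319

Differing sites — 1:T/C; 2:A/T; 3:A/G; 7:G/T; 8:A/T; 9:C/T; 13:C/G; 18:T/C; 21:C/A; 22:A/T; 24:A/T; 27:C/G; 36:G/T; 38:T/C; 40:T/C; 42:T/G.
p = 16/42 = 0.380952.
d = −0.75 · ln(1 − (4/3)·0.380952) = −0.75 · ln(0.492064) = −0.75 · (-0.709146) = 0.5319.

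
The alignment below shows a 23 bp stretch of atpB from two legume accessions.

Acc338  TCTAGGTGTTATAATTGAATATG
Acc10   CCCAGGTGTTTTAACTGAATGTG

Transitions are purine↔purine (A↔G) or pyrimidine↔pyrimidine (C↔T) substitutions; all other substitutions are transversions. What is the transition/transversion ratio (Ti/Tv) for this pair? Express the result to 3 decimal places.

4.000

Mismatches occur at site 1 (T↔C, transition), site 3 (T↔C, transition), site 11 (A↔T, transversion), site 15 (T↔C, transition), site 21 (A↔G, transition).
Of the 5 differences, 4 transitions and 1 transversion, so Ti/Tv = 4/1 = 4.000.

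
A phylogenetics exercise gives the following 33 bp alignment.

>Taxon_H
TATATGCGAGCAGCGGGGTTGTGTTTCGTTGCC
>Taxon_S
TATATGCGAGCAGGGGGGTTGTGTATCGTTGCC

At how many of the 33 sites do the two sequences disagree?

2

The sequences differ at positions 14 (C/G), 25 (T/A).
That gives 2 mismatches out of 33 aligned sites, so the Hamming distance is 2.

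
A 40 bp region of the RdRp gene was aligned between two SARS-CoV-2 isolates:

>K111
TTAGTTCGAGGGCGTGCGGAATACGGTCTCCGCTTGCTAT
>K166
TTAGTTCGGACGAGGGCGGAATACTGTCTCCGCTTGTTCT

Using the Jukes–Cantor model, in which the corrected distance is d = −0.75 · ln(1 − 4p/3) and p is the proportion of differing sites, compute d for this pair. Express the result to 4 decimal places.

Differing sites — 9:A/G; 10:G/A; 11:G/C; 13:C/A; 15:T/G; 25:G/T; 37:C/T; 39:A/C.
p = 8/40 = 0.200000.
d = −0.75 · ln(1 − (4/3)·0.200000) = −0.75 · ln(0.733333) = −0.75 · (-0.310155) = 0.2326.

0.2326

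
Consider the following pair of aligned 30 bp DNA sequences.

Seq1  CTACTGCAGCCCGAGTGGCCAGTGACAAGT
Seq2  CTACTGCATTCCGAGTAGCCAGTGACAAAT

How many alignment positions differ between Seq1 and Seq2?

4

Mismatches occur at site 9 (G/T), site 10 (C/T), site 17 (G/A), site 29 (G/A).
That gives 4 mismatches out of 30 aligned sites, so the Hamming distance is 4.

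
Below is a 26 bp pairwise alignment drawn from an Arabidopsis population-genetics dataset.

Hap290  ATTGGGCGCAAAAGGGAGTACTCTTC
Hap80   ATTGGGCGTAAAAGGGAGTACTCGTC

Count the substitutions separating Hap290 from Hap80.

2

Mismatches occur at site 9 (C→T), site 24 (T→G).
That gives 2 mismatches out of 26 aligned sites, so the Hamming distance is 2.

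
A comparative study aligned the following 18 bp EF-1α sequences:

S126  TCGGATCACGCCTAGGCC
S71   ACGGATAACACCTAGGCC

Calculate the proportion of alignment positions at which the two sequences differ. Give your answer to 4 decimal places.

Differing sites — 1:T/A; 7:C/A; 10:G/A.
There are 3 differences over 18 sites, so p = 3/18 = 0.1667.

0.1667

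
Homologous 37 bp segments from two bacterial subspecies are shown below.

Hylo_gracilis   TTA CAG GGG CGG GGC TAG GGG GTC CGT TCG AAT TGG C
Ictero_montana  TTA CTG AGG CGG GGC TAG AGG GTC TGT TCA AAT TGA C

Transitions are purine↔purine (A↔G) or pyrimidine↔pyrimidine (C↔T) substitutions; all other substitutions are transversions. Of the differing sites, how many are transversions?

Mismatches occur at site 5 (A↔T, transversion), site 7 (G↔A, transition), site 19 (G↔A, transition), site 25 (C↔T, transition), site 30 (G↔A, transition), site 36 (G↔A, transition).
Of the 6 differences, 5 transitions and 1 transversion, so the answer is 1.

1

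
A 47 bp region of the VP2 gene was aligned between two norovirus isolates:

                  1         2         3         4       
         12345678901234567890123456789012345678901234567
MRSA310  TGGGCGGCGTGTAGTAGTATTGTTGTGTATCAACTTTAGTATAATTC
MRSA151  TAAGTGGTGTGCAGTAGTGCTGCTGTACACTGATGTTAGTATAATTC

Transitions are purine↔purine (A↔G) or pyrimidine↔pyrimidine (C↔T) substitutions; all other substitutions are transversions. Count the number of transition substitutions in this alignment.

Mismatches occur at site 2 (G↔A, transition), site 3 (G↔A, transition), site 5 (C↔T, transition), site 8 (C↔T, transition), site 12 (T↔C, transition), site 19 (A↔G, transition), site 20 (T↔C, transition), site 23 (T↔C, transition), site 27 (G↔A, transition), site 28 (T↔C, transition), site 30 (T↔C, transition), site 31 (C↔T, transition), site 32 (A↔G, transition), site 34 (C↔T, transition), site 35 (T↔G, transversion).
Of the 15 differences, 14 transitions and 1 transversion, so the answer is 14.

14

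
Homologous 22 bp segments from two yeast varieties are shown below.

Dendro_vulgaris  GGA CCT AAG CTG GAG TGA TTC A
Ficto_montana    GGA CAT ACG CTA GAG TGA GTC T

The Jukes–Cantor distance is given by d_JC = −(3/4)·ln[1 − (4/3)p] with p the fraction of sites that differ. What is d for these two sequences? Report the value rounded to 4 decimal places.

Mismatches occur at site 5 (C/A), site 8 (A/C), site 12 (G/A), site 19 (T/G), site 22 (A/T).
p = 5/22 = 0.227273.
d = −0.75 · ln(1 − (4/3)·0.227273) = −0.75 · ln(0.696969) = −0.75 · (-0.361014) = 0.2708.

0.2708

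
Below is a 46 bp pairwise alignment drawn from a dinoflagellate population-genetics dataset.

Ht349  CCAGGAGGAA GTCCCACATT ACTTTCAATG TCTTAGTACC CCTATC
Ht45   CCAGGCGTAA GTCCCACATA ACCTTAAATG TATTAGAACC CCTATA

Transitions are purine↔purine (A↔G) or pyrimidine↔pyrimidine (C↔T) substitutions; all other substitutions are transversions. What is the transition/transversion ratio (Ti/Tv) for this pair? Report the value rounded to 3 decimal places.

0.143

The sequences differ at positions 6 (A/C, transversion), 8 (G/T, transversion), 20 (T/A, transversion), 23 (T/C, transition), 26 (C/A, transversion), 32 (C/A, transversion), 37 (T/A, transversion), 46 (C/A, transversion).
Of the 8 differences, 1 transition and 7 transversions, so Ti/Tv = 1/7 = 0.143.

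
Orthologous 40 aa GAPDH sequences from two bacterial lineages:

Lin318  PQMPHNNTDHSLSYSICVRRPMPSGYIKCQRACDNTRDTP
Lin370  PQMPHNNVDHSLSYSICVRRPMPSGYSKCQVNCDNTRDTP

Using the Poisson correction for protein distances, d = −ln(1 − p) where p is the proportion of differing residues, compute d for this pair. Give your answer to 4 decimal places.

0.1054

Differing sites — 8:T/V; 27:I/S; 31:R/V; 32:A/N.
p = 4/40 = 0.100000.
d = −ln(1 − 0.100000) = −ln(0.900000) = 0.1054.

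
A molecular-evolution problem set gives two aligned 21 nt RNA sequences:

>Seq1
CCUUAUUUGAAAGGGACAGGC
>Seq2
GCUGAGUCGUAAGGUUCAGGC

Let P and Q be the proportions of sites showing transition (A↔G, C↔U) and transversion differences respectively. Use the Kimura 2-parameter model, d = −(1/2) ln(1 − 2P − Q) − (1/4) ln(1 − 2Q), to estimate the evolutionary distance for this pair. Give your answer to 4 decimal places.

The sequences differ at positions 1 (C/G, transversion), 4 (U/G, transversion), 6 (U/G, transversion), 8 (U/C, transition), 10 (A/U, transversion), 15 (G/U, transversion), 16 (A/U, transversion).
Of the 7 differences, 1 transition and 6 transversions over 21 sites: P = 1/21 = 0.047619, Q = 6/21 = 0.285714.
d = −0.5·ln(0.619048) − 0.25·ln(0.428572) = −0.5·(-0.479572) − 0.25·(-0.847297) = 0.4516.

0.4516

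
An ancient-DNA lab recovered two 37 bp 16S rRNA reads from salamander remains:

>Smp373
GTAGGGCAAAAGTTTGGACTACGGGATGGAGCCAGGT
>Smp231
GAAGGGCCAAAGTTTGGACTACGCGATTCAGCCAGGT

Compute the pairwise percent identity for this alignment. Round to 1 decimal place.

86.5%

Mismatches occur at site 2 (T→A), site 8 (A→C), site 24 (G→C), site 28 (G→T), site 29 (G→C).
32 of the 37 sites match, so the percent identity is 32/37 × 100 = 86.5%.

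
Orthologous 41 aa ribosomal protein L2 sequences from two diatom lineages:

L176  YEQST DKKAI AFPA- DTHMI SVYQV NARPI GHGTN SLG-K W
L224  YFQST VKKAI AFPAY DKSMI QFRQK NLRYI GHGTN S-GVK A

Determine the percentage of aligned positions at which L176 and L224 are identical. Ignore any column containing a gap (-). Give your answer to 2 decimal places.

71.05%

Excluding the 3 gap columns leaves 38 comparable sites.
Differing sites — 2:E/F; 6:D/V; 17:T/K; 18:H/S; 21:S/Q; 22:V/F; 23:Y/R; 25:V/K; 27:A/L; 29:P/Y; 41:W/A.
27 of the 38 comparable sites match, so the percent identity is 27/38 × 100 = 71.05%.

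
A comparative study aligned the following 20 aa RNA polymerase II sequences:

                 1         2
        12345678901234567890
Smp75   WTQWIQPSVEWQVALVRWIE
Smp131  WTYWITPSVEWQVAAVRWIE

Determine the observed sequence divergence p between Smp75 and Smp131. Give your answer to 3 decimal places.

Differing sites — 3:Q/Y; 6:Q/T; 15:L/A.
There are 3 differences over 20 sites, so p = 3/20 = 0.150.

0.150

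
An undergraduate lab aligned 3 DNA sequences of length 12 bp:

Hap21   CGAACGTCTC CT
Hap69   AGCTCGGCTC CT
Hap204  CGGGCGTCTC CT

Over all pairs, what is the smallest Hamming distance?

2

Pairwise Hamming distances:
  Hap21 vs Hap69: 4
  Hap21 vs Hap204: 2
  Hap69 vs Hap204: 4
The smallest is 2, between Hap21 and Hap204.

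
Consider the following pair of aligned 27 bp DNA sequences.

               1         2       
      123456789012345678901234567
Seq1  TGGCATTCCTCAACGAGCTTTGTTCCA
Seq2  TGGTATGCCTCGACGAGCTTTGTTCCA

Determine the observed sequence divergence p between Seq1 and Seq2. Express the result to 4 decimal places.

0.1111

Mismatches occur at site 4 (C↔T), site 7 (T↔G), site 12 (A↔G).
There are 3 differences over 27 sites, so p = 3/27 = 0.1111.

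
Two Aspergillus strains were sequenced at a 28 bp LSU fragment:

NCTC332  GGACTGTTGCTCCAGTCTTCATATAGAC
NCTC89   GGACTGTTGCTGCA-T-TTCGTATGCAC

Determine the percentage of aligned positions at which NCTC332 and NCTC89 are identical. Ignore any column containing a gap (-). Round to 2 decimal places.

84.62%

Excluding the 2 gap columns leaves 26 comparable sites.
Differing sites — 12:C/G; 21:A/G; 25:A/G; 26:G/C.
22 of the 26 comparable sites match, so the percent identity is 22/26 × 100 = 84.62%.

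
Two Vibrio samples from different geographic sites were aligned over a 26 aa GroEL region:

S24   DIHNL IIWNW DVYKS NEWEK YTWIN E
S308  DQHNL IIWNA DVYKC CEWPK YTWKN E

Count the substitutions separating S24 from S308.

Mismatches occur at site 2 (I/Q), site 10 (W/A), site 15 (S/C), site 16 (N/C), site 19 (E/P), site 24 (I/K).
That gives 6 mismatches out of 26 aligned sites, so the Hamming distance is 6.

6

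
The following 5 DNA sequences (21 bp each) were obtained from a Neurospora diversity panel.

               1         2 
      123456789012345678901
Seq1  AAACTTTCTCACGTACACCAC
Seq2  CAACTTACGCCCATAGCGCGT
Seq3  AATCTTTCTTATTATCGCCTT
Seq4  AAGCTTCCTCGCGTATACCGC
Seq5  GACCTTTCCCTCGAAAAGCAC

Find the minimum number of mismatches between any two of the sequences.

5

Pairwise Hamming distances:
  Seq1 vs Seq2: 10
  Seq1 vs Seq3: 9
  Seq1 vs Seq4: 5
  Seq1 vs Seq5: 7
  Seq2 vs Seq3: 14
  Seq2 vs Seq4: 10
  Seq2 vs Seq5: 11
  Seq3 vs Seq4: 12
  Seq3 vs Seq5: 13
  Seq4 vs Seq5: 9
The smallest is 5, between Seq1 and Seq4.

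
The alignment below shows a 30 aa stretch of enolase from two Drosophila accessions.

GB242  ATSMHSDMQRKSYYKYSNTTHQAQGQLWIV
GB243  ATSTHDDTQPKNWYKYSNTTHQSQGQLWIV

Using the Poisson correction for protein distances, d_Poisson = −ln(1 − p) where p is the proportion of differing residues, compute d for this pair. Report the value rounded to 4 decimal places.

Mismatches occur at site 4 (M/T), site 6 (S/D), site 8 (M/T), site 10 (R/P), site 12 (S/N), site 13 (Y/W), site 23 (A/S).
p = 7/30 = 0.233333.
d = −ln(1 − 0.233333) = −ln(0.766667) = 0.2657.

0.2657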